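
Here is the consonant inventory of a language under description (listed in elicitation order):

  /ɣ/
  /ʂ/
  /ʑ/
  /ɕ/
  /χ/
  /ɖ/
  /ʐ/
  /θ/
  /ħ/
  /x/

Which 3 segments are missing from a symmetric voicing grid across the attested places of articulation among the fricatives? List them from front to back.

/ð/, /ʁ/, /ʕ/

place of articulation  voiceless  voiced  
dental            θ         —       
retroflex         ʂ         ʐ       
alveolo-palatal   ɕ         ʑ       
velar             x         ɣ       
uvular            χ         —       
pharyngeal        ħ         —       
Gaps, from front to back: dental lacks voiced (/ð/); uvular lacks voiced (/ʁ/); pharyngeal lacks voiced (/ʕ/).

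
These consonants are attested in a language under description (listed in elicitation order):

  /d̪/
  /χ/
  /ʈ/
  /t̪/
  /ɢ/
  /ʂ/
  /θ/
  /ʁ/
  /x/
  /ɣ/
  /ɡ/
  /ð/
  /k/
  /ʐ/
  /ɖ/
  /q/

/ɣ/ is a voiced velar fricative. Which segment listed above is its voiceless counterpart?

/x/

The voiceless counterpart is a voiceless velar fricative — in this inventory, /x/.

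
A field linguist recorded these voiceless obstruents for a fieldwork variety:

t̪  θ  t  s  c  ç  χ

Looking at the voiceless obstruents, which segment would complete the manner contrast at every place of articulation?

/q/

dental: stop /t̪/, fricative /θ/.
alveolar: stop /t/, fricative /s/.
palatal: stop /c/, fricative /ç/.
uvular: stop —, fricative /χ/.
The uvular row has no stop member, so the gap is the uvular stop /q/.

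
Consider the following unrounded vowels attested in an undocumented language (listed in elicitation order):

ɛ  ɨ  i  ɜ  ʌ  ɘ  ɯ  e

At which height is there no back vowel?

height            front     central   back    
high              i         ɨ         ɯ       
high-mid          e         ɘ         —       
low-mid           ɛ         ɜ         ʌ       
Every height has a back member except high-mid, where /ɤ/ would be expected.

high-mid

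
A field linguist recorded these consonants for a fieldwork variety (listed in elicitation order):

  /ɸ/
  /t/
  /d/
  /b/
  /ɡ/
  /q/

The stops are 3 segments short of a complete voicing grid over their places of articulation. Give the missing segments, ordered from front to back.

/p/, /k/, /ɢ/

bilabial: voiceless —, voiced /b/.
alveolar: voiceless /t/, voiced /d/.
velar: voiceless —, voiced /ɡ/.
uvular: voiceless /q/, voiced —.
Gaps, from front to back: bilabial lacks voiceless (/p/); velar lacks voiceless (/k/); uvular lacks voiced (/ɢ/).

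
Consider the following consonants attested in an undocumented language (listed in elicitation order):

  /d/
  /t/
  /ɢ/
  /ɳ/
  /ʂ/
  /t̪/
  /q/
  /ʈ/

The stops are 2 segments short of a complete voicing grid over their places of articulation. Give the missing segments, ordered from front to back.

dental: voiceless /t̪/, voiced —.
alveolar: voiceless /t/, voiced /d/.
retroflex: voiceless /ʈ/, voiced —.
uvular: voiceless /q/, voiced /ɢ/.
Gaps, from front to back: dental lacks voiced (/d̪/); retroflex lacks voiced (/ɖ/).

/d̪/, /ɖ/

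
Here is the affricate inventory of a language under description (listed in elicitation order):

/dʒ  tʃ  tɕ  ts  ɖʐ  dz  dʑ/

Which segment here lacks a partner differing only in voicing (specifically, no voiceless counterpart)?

/ɖʐ/

Alveolar: /ts/ ~ /dz/
Postalveolar: /tʃ/ ~ /dʒ/
Alveolo-palatal: /tɕ/ ~ /dʑ/
Retroflex: only /ɖʐ/ (voiced); no voiceless partner.
So /ɖʐ/ is the unpaired segment.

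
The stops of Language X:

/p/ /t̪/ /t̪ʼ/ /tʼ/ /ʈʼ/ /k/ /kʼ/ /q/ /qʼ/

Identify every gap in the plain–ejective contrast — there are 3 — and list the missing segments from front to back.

bilabial: plain /p/, ejective —.
dental: plain /t̪/, ejective /t̪ʼ/.
alveolar: plain —, ejective /tʼ/.
retroflex: plain —, ejective /ʈʼ/.
velar: plain /k/, ejective /kʼ/.
uvular: plain /q/, ejective /qʼ/.
Gaps, from front to back: bilabial lacks ejective (/pʼ/); alveolar lacks plain (/t/); retroflex lacks plain (/ʈ/).

/pʼ/, /t/, /ʈ/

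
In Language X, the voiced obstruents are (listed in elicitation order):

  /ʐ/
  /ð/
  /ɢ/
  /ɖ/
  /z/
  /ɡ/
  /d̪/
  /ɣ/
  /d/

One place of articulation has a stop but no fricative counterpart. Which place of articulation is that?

place of articulation  stop      fricative
dental            d̪        ð       
alveolar          d         z       
retroflex         ɖ         ʐ       
velar             ɡ         ɣ       
uvular            ɢ         —       
Every place of articulation has a fricative member except uvular, where /ʁ/ would be expected.

uvular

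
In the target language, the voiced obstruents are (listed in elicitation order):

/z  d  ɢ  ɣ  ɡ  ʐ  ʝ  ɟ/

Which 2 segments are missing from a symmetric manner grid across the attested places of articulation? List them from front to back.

/ɖ/, /ʁ/

alveolar: stop /d/, fricative /z/.
retroflex: stop —, fricative /ʐ/.
palatal: stop /ɟ/, fricative /ʝ/.
velar: stop /ɡ/, fricative /ɣ/.
uvular: stop /ɢ/, fricative —.
Gaps, from front to back: retroflex lacks stop (/ɖ/); uvular lacks fricative (/ʁ/).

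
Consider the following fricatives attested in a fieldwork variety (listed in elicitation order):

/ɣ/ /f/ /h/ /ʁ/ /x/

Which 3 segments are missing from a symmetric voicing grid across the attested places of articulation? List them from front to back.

place of articulation  voiceless  voiced  
labiodental       f         —       
velar             x         ɣ       
uvular            —         ʁ       
glottal           h         —       
Gaps, from front to back: labiodental lacks voiced (/v/); uvular lacks voiceless (/χ/); glottal lacks voiced (/ɦ/).

/v/, /χ/, /ɦ/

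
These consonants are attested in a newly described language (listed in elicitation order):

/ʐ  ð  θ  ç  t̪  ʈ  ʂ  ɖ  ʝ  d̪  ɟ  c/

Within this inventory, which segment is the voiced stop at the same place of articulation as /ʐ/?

/ʐ/ is a voiced retroflex fricative.
The voiced stop at the same place is a voiced retroflex stop — in this inventory, /ɖ/.

/ɖ/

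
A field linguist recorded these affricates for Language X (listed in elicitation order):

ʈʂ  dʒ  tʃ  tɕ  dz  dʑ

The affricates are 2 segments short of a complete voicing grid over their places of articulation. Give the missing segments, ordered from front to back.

Voiceless: /tʃ/ (postalveolar), /ʈʂ/ (retroflex), /tɕ/ (alveolo-palatal).
Voiced: /dz/ (alveolar), /dʒ/ (postalveolar), /dʑ/ (alveolo-palatal).
Gaps, from front to back: alveolar lacks voiceless (/ts/); retroflex lacks voiced (/ɖʐ/).

/ts/, /ɖʐ/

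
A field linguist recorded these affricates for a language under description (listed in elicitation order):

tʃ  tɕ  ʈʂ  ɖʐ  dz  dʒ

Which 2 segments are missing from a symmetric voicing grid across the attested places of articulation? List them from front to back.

Voiceless: /tʃ/ (postalveolar), /ʈʂ/ (retroflex), /tɕ/ (alveolo-palatal).
Voiced: /dz/ (alveolar), /dʒ/ (postalveolar), /ɖʐ/ (retroflex).
Gaps, from front to back: alveolar lacks voiceless (/ts/); alveolo-palatal lacks voiced (/dʑ/).

/ts/, /dʑ/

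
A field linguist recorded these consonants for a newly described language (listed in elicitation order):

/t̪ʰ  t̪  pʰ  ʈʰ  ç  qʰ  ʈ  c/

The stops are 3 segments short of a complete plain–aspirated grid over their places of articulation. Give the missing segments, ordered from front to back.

bilabial: plain —, aspirated /pʰ/.
dental: plain /t̪/, aspirated /t̪ʰ/.
retroflex: plain /ʈ/, aspirated /ʈʰ/.
palatal: plain /c/, aspirated —.
uvular: plain —, aspirated /qʰ/.
Gaps, from front to back: bilabial lacks plain (/p/); palatal lacks aspirated (/cʰ/); uvular lacks plain (/q/).

/p/, /cʰ/, /q/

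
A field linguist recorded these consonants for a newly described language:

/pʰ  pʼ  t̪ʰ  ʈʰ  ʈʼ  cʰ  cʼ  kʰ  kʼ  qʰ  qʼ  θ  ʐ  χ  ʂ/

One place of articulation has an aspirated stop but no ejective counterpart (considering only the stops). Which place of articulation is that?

bilabial: aspirated /pʰ/, ejective /pʼ/.
dental: aspirated /t̪ʰ/, ejective —.
retroflex: aspirated /ʈʰ/, ejective /ʈʼ/.
palatal: aspirated /cʰ/, ejective /cʼ/.
velar: aspirated /kʰ/, ejective /kʼ/.
uvular: aspirated /qʰ/, ejective /qʼ/.
Every place of articulation has an ejective member except dental, where /t̪ʼ/ would be expected.

dental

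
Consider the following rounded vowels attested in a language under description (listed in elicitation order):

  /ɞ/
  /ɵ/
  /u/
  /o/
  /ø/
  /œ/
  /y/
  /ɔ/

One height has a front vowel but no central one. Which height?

Front: /y/ (high), /ø/ (high-mid), /œ/ (low-mid).
Central: /ɵ/ (high-mid), /ɞ/ (low-mid).
Back: /u/ (high), /o/ (high-mid), /ɔ/ (low-mid).
Every height has a central member except high, where /ʉ/ would be expected.

high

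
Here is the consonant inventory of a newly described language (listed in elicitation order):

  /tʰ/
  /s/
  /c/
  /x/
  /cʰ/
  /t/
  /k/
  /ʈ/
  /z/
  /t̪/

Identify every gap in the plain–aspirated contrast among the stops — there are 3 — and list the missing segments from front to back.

Plain: /t̪/ (dental), /t/ (alveolar), /ʈ/ (retroflex), /c/ (palatal), /k/ (velar).
Aspirated: /tʰ/ (alveolar), /cʰ/ (palatal).
Gaps, from front to back: dental lacks aspirated (/t̪ʰ/); retroflex lacks aspirated (/ʈʰ/); velar lacks aspirated (/kʰ/).

/t̪ʰ/, /ʈʰ/, /kʰ/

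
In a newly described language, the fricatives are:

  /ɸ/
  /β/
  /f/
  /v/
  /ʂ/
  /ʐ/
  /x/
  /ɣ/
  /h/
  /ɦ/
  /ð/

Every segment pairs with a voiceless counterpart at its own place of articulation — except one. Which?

/ð/

Bilabial: /ɸ/ ~ /β/
Labiodental: /f/ ~ /v/
Retroflex: /ʂ/ ~ /ʐ/
Velar: /x/ ~ /ɣ/
Glottal: /h/ ~ /ɦ/
Dental: only /ð/ (voiced); no voiceless partner.
So /ð/ is the unpaired segment.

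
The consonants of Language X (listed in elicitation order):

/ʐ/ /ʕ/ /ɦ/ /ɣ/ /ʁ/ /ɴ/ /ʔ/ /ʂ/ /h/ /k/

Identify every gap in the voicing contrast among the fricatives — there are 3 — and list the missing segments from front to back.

retroflex: voiceless /ʂ/, voiced /ʐ/.
velar: voiceless —, voiced /ɣ/.
uvular: voiceless —, voiced /ʁ/.
pharyngeal: voiceless —, voiced /ʕ/.
glottal: voiceless /h/, voiced /ɦ/.
Gaps, from front to back: velar lacks voiceless (/x/); uvular lacks voiceless (/χ/); pharyngeal lacks voiceless (/ħ/).

/x/, /χ/, /ħ/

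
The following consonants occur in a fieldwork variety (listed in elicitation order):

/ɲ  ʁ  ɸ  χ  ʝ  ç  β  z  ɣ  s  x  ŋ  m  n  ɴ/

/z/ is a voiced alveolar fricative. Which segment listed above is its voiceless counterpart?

/s/

The voiceless counterpart is a voiceless alveolar fricative — in this inventory, /s/.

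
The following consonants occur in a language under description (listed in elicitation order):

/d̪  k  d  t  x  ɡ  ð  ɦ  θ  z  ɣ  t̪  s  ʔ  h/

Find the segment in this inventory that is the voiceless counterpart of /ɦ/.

/h/

/ɦ/ is a voiced glottal fricative.
The voiceless counterpart is a voiceless glottal fricative — in this inventory, /h/.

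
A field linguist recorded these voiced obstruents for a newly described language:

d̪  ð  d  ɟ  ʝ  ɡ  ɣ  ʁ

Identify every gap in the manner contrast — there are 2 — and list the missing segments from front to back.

/z/, /ɢ/

Stop: /d̪/ (dental), /d/ (alveolar), /ɟ/ (palatal), /ɡ/ (velar).
Fricative: /ð/ (dental), /ʝ/ (palatal), /ɣ/ (velar), /ʁ/ (uvular).
Gaps, from front to back: alveolar lacks fricative (/z/); uvular lacks stop (/ɢ/).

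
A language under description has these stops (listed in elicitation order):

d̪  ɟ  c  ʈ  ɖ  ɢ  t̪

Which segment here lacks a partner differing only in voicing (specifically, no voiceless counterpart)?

Dental: /t̪/ ~ /d̪/
Retroflex: /ʈ/ ~ /ɖ/
Palatal: /c/ ~ /ɟ/
Uvular: only /ɢ/ (voiced); no voiceless partner.
So /ɢ/ is the unpaired segment.

/ɢ/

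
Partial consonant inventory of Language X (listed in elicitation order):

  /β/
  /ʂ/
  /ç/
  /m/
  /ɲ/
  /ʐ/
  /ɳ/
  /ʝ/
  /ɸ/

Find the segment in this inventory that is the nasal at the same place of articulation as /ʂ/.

/ɳ/

/ʂ/ is a voiceless retroflex fricative.
The nasal at the same place is a retroflex nasal — in this inventory, /ɳ/.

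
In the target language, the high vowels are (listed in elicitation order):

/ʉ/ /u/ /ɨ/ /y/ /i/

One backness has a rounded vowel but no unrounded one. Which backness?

front: unrounded /i/, rounded /y/.
central: unrounded /ɨ/, rounded /ʉ/.
back: unrounded —, rounded /u/.
Every backness has an unrounded member except back, where /ɯ/ would be expected.

back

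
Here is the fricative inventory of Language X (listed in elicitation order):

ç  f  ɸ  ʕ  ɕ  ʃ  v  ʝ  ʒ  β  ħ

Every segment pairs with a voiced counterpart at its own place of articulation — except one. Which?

Bilabial: /ɸ/ ~ /β/
Labiodental: /f/ ~ /v/
Postalveolar: /ʃ/ ~ /ʒ/
Palatal: /ç/ ~ /ʝ/
Pharyngeal: /ħ/ ~ /ʕ/
Alveolo-palatal: only /ɕ/ (voiceless); no voiced partner.
So /ɕ/ is the unpaired segment.

/ɕ/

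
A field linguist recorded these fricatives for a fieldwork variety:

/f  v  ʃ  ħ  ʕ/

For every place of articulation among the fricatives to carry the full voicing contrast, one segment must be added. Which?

/ʒ/

labiodental: voiceless /f/, voiced /v/.
postalveolar: voiceless /ʃ/, voiced —.
pharyngeal: voiceless /ħ/, voiced /ʕ/.
The postalveolar row has no voiced member, so the gap is the voiced postalveolar fricative /ʒ/.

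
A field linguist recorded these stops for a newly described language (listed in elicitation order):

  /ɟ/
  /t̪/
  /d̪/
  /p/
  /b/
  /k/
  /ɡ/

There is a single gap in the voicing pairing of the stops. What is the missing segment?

/c/

place of articulation  voiceless  voiced  
bilabial          p         b       
dental            t̪        d̪      
palatal           —         ɟ       
velar             k         ɡ       
The palatal row has no voiceless member, so the gap is the voiceless palatal stop /c/.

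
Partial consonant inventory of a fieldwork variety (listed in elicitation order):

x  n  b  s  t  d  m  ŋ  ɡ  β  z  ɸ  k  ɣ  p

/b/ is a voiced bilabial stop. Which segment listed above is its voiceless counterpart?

The voiceless counterpart is a voiceless bilabial stop — in this inventory, /p/.

/p/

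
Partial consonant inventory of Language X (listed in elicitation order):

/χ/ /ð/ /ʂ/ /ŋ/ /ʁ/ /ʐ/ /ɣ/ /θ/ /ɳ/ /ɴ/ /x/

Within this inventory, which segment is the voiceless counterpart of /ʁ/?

/ʁ/ is a voiced uvular fricative.
The voiceless counterpart is a voiceless uvular fricative — in this inventory, /χ/.

/χ/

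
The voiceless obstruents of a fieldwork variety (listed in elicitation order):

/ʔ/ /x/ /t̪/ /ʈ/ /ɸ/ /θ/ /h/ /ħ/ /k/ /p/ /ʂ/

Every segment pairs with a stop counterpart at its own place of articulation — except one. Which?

Bilabial: /p/ ~ /ɸ/
Dental: /t̪/ ~ /θ/
Retroflex: /ʈ/ ~ /ʂ/
Velar: /k/ ~ /x/
Glottal: /ʔ/ ~ /h/
Pharyngeal: only /ħ/ (fricative); no stop partner.
So /ħ/ is the unpaired segment.

/ħ/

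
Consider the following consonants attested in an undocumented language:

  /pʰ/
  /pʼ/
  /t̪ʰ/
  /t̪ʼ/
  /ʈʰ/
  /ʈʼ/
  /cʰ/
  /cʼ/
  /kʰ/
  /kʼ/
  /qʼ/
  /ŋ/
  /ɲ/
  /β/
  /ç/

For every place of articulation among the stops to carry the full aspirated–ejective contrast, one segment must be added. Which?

/qʰ/

Aspirated: /pʰ/ (bilabial), /t̪ʰ/ (dental), /ʈʰ/ (retroflex), /cʰ/ (palatal), /kʰ/ (velar).
Ejective: /pʼ/ (bilabial), /t̪ʼ/ (dental), /ʈʼ/ (retroflex), /cʼ/ (palatal), /kʼ/ (velar), /qʼ/ (uvular).
The uvular row has no aspirated member, so the gap is the aspirated uvular stop /qʰ/.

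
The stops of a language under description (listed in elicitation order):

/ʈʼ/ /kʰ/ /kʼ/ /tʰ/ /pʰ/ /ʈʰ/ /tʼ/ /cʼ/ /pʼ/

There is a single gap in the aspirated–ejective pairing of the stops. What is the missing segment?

/cʰ/

Aspirated: /pʰ/ (bilabial), /tʰ/ (alveolar), /ʈʰ/ (retroflex), /kʰ/ (velar).
Ejective: /pʼ/ (bilabial), /tʼ/ (alveolar), /ʈʼ/ (retroflex), /cʼ/ (palatal), /kʼ/ (velar).
The palatal row has no aspirated member, so the gap is the aspirated palatal stop /cʰ/.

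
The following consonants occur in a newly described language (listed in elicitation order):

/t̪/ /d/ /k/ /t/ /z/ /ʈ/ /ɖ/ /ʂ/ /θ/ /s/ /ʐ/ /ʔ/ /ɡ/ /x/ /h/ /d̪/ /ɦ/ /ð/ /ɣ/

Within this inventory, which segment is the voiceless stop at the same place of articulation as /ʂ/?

/ʂ/ is a voiceless retroflex fricative.
The voiceless stop at the same place is a voiceless retroflex stop — in this inventory, /ʈ/.

/ʈ/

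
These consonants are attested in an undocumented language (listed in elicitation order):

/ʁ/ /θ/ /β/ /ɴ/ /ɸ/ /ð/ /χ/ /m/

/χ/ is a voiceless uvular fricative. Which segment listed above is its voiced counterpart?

/ʁ/

The voiced counterpart is a voiced uvular fricative — in this inventory, /ʁ/.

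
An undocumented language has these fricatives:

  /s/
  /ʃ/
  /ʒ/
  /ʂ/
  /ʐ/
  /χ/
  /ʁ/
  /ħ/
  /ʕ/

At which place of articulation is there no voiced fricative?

alveolar

alveolar: voiceless /s/, voiced —.
postalveolar: voiceless /ʃ/, voiced /ʒ/.
retroflex: voiceless /ʂ/, voiced /ʐ/.
uvular: voiceless /χ/, voiced /ʁ/.
pharyngeal: voiceless /ħ/, voiced /ʕ/.
Every place of articulation has a voiced member except alveolar, where /z/ would be expected.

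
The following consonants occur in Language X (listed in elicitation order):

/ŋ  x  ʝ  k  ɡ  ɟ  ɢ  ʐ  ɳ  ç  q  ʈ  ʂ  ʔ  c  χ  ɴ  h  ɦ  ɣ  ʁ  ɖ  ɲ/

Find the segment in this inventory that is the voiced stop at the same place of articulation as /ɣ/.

/ɡ/

/ɣ/ is a voiced velar fricative.
The voiced stop at the same place is a voiced velar stop — in this inventory, /ɡ/.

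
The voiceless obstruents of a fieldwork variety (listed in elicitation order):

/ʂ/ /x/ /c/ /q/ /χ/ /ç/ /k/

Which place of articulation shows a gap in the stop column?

retroflex: stop —, fricative /ʂ/.
palatal: stop /c/, fricative /ç/.
velar: stop /k/, fricative /x/.
uvular: stop /q/, fricative /χ/.
Every place of articulation has a stop member except retroflex, where /ʈ/ would be expected.

retroflex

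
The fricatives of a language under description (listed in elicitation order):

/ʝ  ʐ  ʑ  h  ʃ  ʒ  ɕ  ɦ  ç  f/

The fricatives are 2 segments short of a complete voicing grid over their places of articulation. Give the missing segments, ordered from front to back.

Voiceless: /f/ (labiodental), /ʃ/ (postalveolar), /ɕ/ (alveolo-palatal), /ç/ (palatal), /h/ (glottal).
Voiced: /ʒ/ (postalveolar), /ʐ/ (retroflex), /ʑ/ (alveolo-palatal), /ʝ/ (palatal), /ɦ/ (glottal).
Gaps, from front to back: labiodental lacks voiced (/v/); retroflex lacks voiceless (/ʂ/).

/v/, /ʂ/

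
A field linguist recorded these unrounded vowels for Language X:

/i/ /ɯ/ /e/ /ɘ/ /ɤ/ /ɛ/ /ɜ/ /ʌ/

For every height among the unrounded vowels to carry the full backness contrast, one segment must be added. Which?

height            front     central   back    
high              i         —         ɯ       
high-mid          e         ɘ         ɤ       
low-mid           ɛ         ɜ         ʌ       
The high row has no central member, so the gap is the high central unrounded vowel /ɨ/.

/ɨ/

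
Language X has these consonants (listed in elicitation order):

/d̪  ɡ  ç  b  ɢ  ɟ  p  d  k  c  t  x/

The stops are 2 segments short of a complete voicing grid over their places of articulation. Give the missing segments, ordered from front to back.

/t̪/, /q/

Voiceless: /p/ (bilabial), /t/ (alveolar), /c/ (palatal), /k/ (velar).
Voiced: /b/ (bilabial), /d̪/ (dental), /d/ (alveolar), /ɟ/ (palatal), /ɡ/ (velar), /ɢ/ (uvular).
Gaps, from front to back: dental lacks voiceless (/t̪/); uvular lacks voiceless (/q/).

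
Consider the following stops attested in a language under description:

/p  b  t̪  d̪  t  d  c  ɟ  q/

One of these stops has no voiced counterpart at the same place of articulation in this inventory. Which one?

/q/

Bilabial: /p/ ~ /b/
Dental: /t̪/ ~ /d̪/
Alveolar: /t/ ~ /d/
Palatal: /c/ ~ /ɟ/
Uvular: only /q/ (voiceless); no voiced partner.
So /q/ is the unpaired segment.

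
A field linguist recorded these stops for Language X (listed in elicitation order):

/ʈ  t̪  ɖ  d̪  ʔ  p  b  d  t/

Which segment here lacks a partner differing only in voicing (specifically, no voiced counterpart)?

Bilabial: /p/ ~ /b/
Dental: /t̪/ ~ /d̪/
Alveolar: /t/ ~ /d/
Retroflex: /ʈ/ ~ /ɖ/
Glottal: only /ʔ/ (voiceless); no voiced partner.
So /ʔ/ is the unpaired segment.

/ʔ/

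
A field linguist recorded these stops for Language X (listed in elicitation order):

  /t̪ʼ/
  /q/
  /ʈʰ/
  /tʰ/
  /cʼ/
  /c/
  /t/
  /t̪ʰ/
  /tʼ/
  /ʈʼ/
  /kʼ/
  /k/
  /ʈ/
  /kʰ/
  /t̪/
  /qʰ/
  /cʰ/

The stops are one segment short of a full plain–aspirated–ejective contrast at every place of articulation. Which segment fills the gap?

dental: plain /t̪/, aspirated /t̪ʰ/, ejective /t̪ʼ/.
alveolar: plain /t/, aspirated /tʰ/, ejective /tʼ/.
retroflex: plain /ʈ/, aspirated /ʈʰ/, ejective /ʈʼ/.
palatal: plain /c/, aspirated /cʰ/, ejective /cʼ/.
velar: plain /k/, aspirated /kʰ/, ejective /kʼ/.
uvular: plain /q/, aspirated /qʰ/, ejective —.
The uvular row has no ejective member, so the gap is the ejective uvular stop /qʼ/.

/qʼ/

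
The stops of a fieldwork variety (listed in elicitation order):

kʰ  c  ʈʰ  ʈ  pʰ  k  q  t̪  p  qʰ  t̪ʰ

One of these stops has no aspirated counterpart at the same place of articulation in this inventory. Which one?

/c/

Bilabial: /p/ ~ /pʰ/
Dental: /t̪/ ~ /t̪ʰ/
Retroflex: /ʈ/ ~ /ʈʰ/
Velar: /k/ ~ /kʰ/
Uvular: /q/ ~ /qʰ/
Palatal: only /c/ (plain); no aspirated partner.
So /c/ is the unpaired segment.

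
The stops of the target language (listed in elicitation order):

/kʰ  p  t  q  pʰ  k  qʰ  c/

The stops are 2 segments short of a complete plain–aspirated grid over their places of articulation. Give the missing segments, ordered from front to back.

/tʰ/, /cʰ/

Plain: /p/ (bilabial), /t/ (alveolar), /c/ (palatal), /k/ (velar), /q/ (uvular).
Aspirated: /pʰ/ (bilabial), /kʰ/ (velar), /qʰ/ (uvular).
Gaps, from front to back: alveolar lacks aspirated (/tʰ/); palatal lacks aspirated (/cʰ/).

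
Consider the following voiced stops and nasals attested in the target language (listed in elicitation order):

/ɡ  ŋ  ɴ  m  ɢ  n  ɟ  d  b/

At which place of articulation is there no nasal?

palatal

bilabial: oral stop /b/, nasal /m/.
alveolar: oral stop /d/, nasal /n/.
palatal: oral stop /ɟ/, nasal —.
velar: oral stop /ɡ/, nasal /ŋ/.
uvular: oral stop /ɢ/, nasal /ɴ/.
Every place of articulation has a nasal member except palatal, where /ɲ/ would be expected.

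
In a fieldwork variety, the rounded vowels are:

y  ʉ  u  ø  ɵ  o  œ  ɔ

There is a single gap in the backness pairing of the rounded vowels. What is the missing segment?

Front: /y/ (high), /ø/ (high-mid), /œ/ (low-mid).
Central: /ʉ/ (high), /ɵ/ (high-mid).
Back: /u/ (high), /o/ (high-mid), /ɔ/ (low-mid).
The low-mid row has no central member, so the gap is the low-mid central rounded vowel /ɞ/.

/ɞ/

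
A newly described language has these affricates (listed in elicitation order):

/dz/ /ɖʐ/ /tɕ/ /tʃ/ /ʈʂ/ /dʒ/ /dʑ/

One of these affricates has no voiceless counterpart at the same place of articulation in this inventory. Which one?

Postalveolar: /tʃ/ ~ /dʒ/
Retroflex: /ʈʂ/ ~ /ɖʐ/
Alveolo-palatal: /tɕ/ ~ /dʑ/
Alveolar: only /dz/ (voiced); no voiceless partner.
So /dz/ is the unpaired segment.

/dz/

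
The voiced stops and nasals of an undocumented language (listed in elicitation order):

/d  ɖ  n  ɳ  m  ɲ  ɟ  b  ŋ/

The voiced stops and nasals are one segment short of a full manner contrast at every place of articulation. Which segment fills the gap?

bilabial: oral stop /b/, nasal /m/.
alveolar: oral stop /d/, nasal /n/.
retroflex: oral stop /ɖ/, nasal /ɳ/.
palatal: oral stop /ɟ/, nasal /ɲ/.
velar: oral stop —, nasal /ŋ/.
The velar row has no oral stop member, so the gap is the velar oral stop /ɡ/.

/ɡ/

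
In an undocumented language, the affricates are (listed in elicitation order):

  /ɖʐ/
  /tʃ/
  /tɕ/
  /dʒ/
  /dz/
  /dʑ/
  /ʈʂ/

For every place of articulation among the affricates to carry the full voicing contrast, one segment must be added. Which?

alveolar: voiceless —, voiced /dz/.
postalveolar: voiceless /tʃ/, voiced /dʒ/.
retroflex: voiceless /ʈʂ/, voiced /ɖʐ/.
alveolo-palatal: voiceless /tɕ/, voiced /dʑ/.
The alveolar row has no voiceless member, so the gap is the voiceless alveolar affricate /ts/.

/ts/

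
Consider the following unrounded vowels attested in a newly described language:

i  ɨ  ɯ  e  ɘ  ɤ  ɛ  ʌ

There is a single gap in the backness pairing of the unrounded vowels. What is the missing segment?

high: front /i/, central /ɨ/, back /ɯ/.
high-mid: front /e/, central /ɘ/, back /ɤ/.
low-mid: front /ɛ/, central —, back /ʌ/.
The low-mid row has no central member, so the gap is the low-mid central unrounded vowel /ɜ/.

/ɜ/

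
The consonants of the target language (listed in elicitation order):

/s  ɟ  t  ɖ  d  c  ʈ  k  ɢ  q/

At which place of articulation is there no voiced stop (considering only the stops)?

alveolar: voiceless /t/, voiced /d/.
retroflex: voiceless /ʈ/, voiced /ɖ/.
palatal: voiceless /c/, voiced /ɟ/.
velar: voiceless /k/, voiced —.
uvular: voiceless /q/, voiced /ɢ/.
Every place of articulation has a voiced member except velar, where /ɡ/ would be expected.

velar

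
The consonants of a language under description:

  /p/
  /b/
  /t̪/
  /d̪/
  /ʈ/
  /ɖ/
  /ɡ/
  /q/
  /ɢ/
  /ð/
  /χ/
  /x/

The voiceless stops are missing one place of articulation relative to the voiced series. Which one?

velar

Voiceless: /p/ (bilabial), /t̪/ (dental), /ʈ/ (retroflex), /q/ (uvular).
Voiced: /b/ (bilabial), /d̪/ (dental), /ɖ/ (retroflex), /ɡ/ (velar), /ɢ/ (uvular).
Every place of articulation has a voiceless member except velar, where /k/ would be expected.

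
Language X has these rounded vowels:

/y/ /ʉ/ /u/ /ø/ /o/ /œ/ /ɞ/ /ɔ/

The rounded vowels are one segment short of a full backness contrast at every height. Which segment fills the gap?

/ɵ/

Front: /y/ (high), /ø/ (high-mid), /œ/ (low-mid).
Central: /ʉ/ (high), /ɞ/ (low-mid).
Back: /u/ (high), /o/ (high-mid), /ɔ/ (low-mid).
The high-mid row has no central member, so the gap is the high-mid central rounded vowel /ɵ/.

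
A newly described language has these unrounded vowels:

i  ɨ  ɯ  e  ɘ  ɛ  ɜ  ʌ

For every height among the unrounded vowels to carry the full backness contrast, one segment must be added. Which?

high: front /i/, central /ɨ/, back /ɯ/.
high-mid: front /e/, central /ɘ/, back —.
low-mid: front /ɛ/, central /ɜ/, back /ʌ/.
The high-mid row has no back member, so the gap is the high-mid back unrounded vowel /ɤ/.

/ɤ/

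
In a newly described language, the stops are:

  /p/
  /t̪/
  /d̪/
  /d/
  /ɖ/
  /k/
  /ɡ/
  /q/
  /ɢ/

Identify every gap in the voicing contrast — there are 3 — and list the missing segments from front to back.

Voiceless: /p/ (bilabial), /t̪/ (dental), /k/ (velar), /q/ (uvular).
Voiced: /d̪/ (dental), /d/ (alveolar), /ɖ/ (retroflex), /ɡ/ (velar), /ɢ/ (uvular).
Gaps, from front to back: bilabial lacks voiced (/b/); alveolar lacks voiceless (/t/); retroflex lacks voiceless (/ʈ/).

/b/, /t/, /ʈ/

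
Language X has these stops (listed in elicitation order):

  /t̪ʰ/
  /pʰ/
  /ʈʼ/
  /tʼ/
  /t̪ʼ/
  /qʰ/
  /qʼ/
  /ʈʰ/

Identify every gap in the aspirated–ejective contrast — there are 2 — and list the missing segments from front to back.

Aspirated: /pʰ/ (bilabial), /t̪ʰ/ (dental), /ʈʰ/ (retroflex), /qʰ/ (uvular).
Ejective: /t̪ʼ/ (dental), /tʼ/ (alveolar), /ʈʼ/ (retroflex), /qʼ/ (uvular).
Gaps, from front to back: bilabial lacks ejective (/pʼ/); alveolar lacks aspirated (/tʰ/).

/pʼ/, /tʰ/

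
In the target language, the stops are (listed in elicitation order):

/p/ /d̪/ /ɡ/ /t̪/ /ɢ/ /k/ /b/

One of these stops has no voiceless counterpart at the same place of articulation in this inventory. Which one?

/ɢ/

Bilabial: /p/ ~ /b/
Dental: /t̪/ ~ /d̪/
Velar: /k/ ~ /ɡ/
Uvular: only /ɢ/ (voiced); no voiceless partner.
So /ɢ/ is the unpaired segment.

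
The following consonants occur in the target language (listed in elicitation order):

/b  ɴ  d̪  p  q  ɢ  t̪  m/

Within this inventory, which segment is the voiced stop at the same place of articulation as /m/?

/b/

/m/ is a bilabial nasal.
The voiced stop at the same place is a voiced bilabial stop — in this inventory, /b/.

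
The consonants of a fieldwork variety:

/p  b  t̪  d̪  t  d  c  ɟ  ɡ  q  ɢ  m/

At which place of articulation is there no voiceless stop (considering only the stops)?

Voiceless: /p/ (bilabial), /t̪/ (dental), /t/ (alveolar), /c/ (palatal), /q/ (uvular).
Voiced: /b/ (bilabial), /d̪/ (dental), /d/ (alveolar), /ɟ/ (palatal), /ɡ/ (velar), /ɢ/ (uvular).
Every place of articulation has a voiceless member except velar, where /k/ would be expected.

velar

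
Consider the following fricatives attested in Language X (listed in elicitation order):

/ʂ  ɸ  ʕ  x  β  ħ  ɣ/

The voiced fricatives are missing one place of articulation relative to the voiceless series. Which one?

retroflex

place of articulation  voiceless  voiced  
bilabial          ɸ         β       
retroflex         ʂ         —       
velar             x         ɣ       
pharyngeal        ħ         ʕ       
Every place of articulation has a voiced member except retroflex, where /ʐ/ would be expected.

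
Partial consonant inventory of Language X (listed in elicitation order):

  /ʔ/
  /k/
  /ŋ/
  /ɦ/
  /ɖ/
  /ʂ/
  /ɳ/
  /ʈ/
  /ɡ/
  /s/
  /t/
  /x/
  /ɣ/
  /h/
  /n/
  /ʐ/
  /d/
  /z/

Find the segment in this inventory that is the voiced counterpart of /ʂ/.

/ʐ/

/ʂ/ is a voiceless retroflex fricative.
The voiced counterpart is a voiced retroflex fricative — in this inventory, /ʐ/.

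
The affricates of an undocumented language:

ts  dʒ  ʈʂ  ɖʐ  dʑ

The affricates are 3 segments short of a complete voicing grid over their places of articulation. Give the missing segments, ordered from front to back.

/dz/, /tʃ/, /tɕ/

alveolar: voiceless /ts/, voiced —.
postalveolar: voiceless —, voiced /dʒ/.
retroflex: voiceless /ʈʂ/, voiced /ɖʐ/.
alveolo-palatal: voiceless —, voiced /dʑ/.
Gaps, from front to back: alveolar lacks voiced (/dz/); postalveolar lacks voiceless (/tʃ/); alveolo-palatal lacks voiceless (/tɕ/).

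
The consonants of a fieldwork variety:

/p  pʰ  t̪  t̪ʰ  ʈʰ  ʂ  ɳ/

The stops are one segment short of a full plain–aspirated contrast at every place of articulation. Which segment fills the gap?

/ʈ/

bilabial: plain /p/, aspirated /pʰ/.
dental: plain /t̪/, aspirated /t̪ʰ/.
retroflex: plain —, aspirated /ʈʰ/.
The retroflex row has no plain member, so the gap is the plain retroflex stop /ʈ/.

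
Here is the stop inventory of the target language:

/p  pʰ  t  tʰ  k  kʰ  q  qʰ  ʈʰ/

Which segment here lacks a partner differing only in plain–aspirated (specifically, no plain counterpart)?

/ʈʰ/

Bilabial: /p/ ~ /pʰ/
Alveolar: /t/ ~ /tʰ/
Velar: /k/ ~ /kʰ/
Uvular: /q/ ~ /qʰ/
Retroflex: only /ʈʰ/ (aspirated); no plain partner.
So /ʈʰ/ is the unpaired segment.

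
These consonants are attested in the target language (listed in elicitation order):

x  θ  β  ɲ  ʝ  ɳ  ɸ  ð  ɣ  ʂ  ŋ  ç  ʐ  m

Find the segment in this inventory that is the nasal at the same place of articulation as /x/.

/x/ is a voiceless velar fricative.
The nasal at the same place is a velar nasal — in this inventory, /ŋ/.

/ŋ/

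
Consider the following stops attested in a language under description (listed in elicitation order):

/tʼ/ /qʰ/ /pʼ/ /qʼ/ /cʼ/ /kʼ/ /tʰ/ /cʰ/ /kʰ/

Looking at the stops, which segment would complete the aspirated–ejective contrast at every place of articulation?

bilabial: aspirated —, ejective /pʼ/.
alveolar: aspirated /tʰ/, ejective /tʼ/.
palatal: aspirated /cʰ/, ejective /cʼ/.
velar: aspirated /kʰ/, ejective /kʼ/.
uvular: aspirated /qʰ/, ejective /qʼ/.
The bilabial row has no aspirated member, so the gap is the aspirated bilabial stop /pʰ/.

/pʰ/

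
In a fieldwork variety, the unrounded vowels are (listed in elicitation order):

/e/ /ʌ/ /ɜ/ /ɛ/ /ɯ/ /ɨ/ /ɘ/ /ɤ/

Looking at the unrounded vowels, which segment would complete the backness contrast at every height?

Front: /e/ (high-mid), /ɛ/ (low-mid).
Central: /ɨ/ (high), /ɘ/ (high-mid), /ɜ/ (low-mid).
Back: /ɯ/ (high), /ɤ/ (high-mid), /ʌ/ (low-mid).
The high row has no front member, so the gap is the high front unrounded vowel /i/.

/i/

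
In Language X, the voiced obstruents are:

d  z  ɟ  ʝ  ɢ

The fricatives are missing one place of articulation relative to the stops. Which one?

Stop: /d/ (alveolar), /ɟ/ (palatal), /ɢ/ (uvular).
Fricative: /z/ (alveolar), /ʝ/ (palatal).
Every place of articulation has a fricative member except uvular, where /ʁ/ would be expected.

uvular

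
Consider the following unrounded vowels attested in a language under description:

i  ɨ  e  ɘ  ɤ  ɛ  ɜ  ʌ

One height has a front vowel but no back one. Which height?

high: front /i/, central /ɨ/, back —.
high-mid: front /e/, central /ɘ/, back /ɤ/.
low-mid: front /ɛ/, central /ɜ/, back /ʌ/.
Every height has a back member except high, where /ɯ/ would be expected.

high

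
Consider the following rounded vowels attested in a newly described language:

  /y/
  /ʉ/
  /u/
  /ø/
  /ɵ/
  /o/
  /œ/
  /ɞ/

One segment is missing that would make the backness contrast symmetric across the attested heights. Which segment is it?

/ɔ/

Front: /y/ (high), /ø/ (high-mid), /œ/ (low-mid).
Central: /ʉ/ (high), /ɵ/ (high-mid), /ɞ/ (low-mid).
Back: /u/ (high), /o/ (high-mid).
The low-mid row has no back member, so the gap is the low-mid back rounded vowel /ɔ/.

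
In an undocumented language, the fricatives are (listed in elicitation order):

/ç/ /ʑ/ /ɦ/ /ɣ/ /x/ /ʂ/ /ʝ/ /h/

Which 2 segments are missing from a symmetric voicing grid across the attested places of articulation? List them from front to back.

/ʐ/, /ɕ/

Voiceless: /ʂ/ (retroflex), /ç/ (palatal), /x/ (velar), /h/ (glottal).
Voiced: /ʑ/ (alveolo-palatal), /ʝ/ (palatal), /ɣ/ (velar), /ɦ/ (glottal).
Gaps, from front to back: retroflex lacks voiced (/ʐ/); alveolo-palatal lacks voiceless (/ɕ/).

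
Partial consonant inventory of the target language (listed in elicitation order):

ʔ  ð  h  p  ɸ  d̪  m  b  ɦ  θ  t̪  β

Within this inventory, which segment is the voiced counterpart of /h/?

/h/ is a voiceless glottal fricative.
The voiced counterpart is a voiced glottal fricative — in this inventory, /ɦ/.

/ɦ/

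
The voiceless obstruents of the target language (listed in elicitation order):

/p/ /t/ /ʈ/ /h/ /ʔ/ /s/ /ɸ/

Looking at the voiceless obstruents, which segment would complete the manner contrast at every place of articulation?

Stop: /p/ (bilabial), /t/ (alveolar), /ʈ/ (retroflex), /ʔ/ (glottal).
Fricative: /ɸ/ (bilabial), /s/ (alveolar), /h/ (glottal).
The retroflex row has no fricative member, so the gap is the retroflex fricative /ʂ/.

/ʂ/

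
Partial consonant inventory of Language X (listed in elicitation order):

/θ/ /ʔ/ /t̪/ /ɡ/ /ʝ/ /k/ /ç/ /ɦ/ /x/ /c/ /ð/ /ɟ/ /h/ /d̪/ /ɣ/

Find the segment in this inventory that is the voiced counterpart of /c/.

/c/ is a voiceless palatal stop.
The voiced counterpart is a voiced palatal stop — in this inventory, /ɟ/.

/ɟ/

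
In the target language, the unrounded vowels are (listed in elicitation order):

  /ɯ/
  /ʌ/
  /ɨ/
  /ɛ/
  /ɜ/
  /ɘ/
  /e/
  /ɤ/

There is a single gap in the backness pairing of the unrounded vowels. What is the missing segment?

Front: /e/ (high-mid), /ɛ/ (low-mid).
Central: /ɨ/ (high), /ɘ/ (high-mid), /ɜ/ (low-mid).
Back: /ɯ/ (high), /ɤ/ (high-mid), /ʌ/ (low-mid).
The high row has no front member, so the gap is the high front unrounded vowel /i/.

/i/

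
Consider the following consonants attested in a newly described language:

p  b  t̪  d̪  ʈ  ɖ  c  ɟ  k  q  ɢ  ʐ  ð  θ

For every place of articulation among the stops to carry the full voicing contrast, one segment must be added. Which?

/ɡ/

Voiceless: /p/ (bilabial), /t̪/ (dental), /ʈ/ (retroflex), /c/ (palatal), /k/ (velar), /q/ (uvular).
Voiced: /b/ (bilabial), /d̪/ (dental), /ɖ/ (retroflex), /ɟ/ (palatal), /ɢ/ (uvular).
The velar row has no voiced member, so the gap is the voiced velar stop /ɡ/.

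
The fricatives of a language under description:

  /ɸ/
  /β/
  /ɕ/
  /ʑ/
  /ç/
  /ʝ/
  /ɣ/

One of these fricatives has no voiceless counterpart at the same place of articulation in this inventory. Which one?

Bilabial: /ɸ/ ~ /β/
Alveolo-palatal: /ɕ/ ~ /ʑ/
Palatal: /ç/ ~ /ʝ/
Velar: only /ɣ/ (voiced); no voiceless partner.
So /ɣ/ is the unpaired segment.

/ɣ/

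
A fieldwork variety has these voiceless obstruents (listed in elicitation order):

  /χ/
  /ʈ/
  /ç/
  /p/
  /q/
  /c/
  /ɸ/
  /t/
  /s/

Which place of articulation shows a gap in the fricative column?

retroflex

place of articulation  stop      fricative
bilabial          p         ɸ       
alveolar          t         s       
retroflex         ʈ         —       
palatal           c         ç       
uvular            q         χ       
Every place of articulation has a fricative member except retroflex, where /ʂ/ would be expected.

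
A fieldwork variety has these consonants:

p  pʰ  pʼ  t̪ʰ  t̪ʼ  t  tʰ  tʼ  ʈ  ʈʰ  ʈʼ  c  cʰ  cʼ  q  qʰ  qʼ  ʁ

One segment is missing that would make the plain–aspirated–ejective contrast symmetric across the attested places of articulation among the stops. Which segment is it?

Plain: /p/ (bilabial), /t/ (alveolar), /ʈ/ (retroflex), /c/ (palatal), /q/ (uvular).
Aspirated: /pʰ/ (bilabial), /t̪ʰ/ (dental), /tʰ/ (alveolar), /ʈʰ/ (retroflex), /cʰ/ (palatal), /qʰ/ (uvular).
Ejective: /pʼ/ (bilabial), /t̪ʼ/ (dental), /tʼ/ (alveolar), /ʈʼ/ (retroflex), /cʼ/ (palatal), /qʼ/ (uvular).
The dental row has no plain member, so the gap is the plain dental stop /t̪/.

/t̪/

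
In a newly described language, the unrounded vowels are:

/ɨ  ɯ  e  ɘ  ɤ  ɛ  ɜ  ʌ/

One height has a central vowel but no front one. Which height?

high: front —, central /ɨ/, back /ɯ/.
high-mid: front /e/, central /ɘ/, back /ɤ/.
low-mid: front /ɛ/, central /ɜ/, back /ʌ/.
Every height has a front member except high, where /i/ would be expected.

high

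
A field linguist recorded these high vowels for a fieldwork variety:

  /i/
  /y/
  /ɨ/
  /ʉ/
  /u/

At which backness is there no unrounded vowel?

back

backness          unrounded  rounded 
front             i         y       
central           ɨ         ʉ       
back              —         u       
Every backness has an unrounded member except back, where /ɯ/ would be expected.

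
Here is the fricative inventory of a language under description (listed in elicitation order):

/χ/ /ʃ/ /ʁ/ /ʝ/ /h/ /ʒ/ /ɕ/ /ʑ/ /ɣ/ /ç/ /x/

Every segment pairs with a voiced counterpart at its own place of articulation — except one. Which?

Postalveolar: /ʃ/ ~ /ʒ/
Alveolo-palatal: /ɕ/ ~ /ʑ/
Palatal: /ç/ ~ /ʝ/
Velar: /x/ ~ /ɣ/
Uvular: /χ/ ~ /ʁ/
Glottal: only /h/ (voiceless); no voiced partner.
So /h/ is the unpaired segment.

/h/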